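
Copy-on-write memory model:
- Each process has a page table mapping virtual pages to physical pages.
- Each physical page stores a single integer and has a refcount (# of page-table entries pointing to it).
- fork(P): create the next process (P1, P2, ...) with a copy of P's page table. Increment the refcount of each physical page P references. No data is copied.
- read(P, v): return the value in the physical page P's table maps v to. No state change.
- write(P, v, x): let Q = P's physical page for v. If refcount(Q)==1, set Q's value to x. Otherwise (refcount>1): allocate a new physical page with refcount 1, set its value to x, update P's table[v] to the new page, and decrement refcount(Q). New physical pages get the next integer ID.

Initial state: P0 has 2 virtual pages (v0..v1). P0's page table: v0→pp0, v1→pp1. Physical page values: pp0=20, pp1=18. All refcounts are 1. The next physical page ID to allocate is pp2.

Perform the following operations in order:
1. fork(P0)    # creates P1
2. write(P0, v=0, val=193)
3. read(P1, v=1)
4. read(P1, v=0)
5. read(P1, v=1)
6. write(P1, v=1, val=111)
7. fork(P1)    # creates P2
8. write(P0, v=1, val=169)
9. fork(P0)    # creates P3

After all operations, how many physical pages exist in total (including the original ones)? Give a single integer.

Answer: 4

Derivation:
Op 1: fork(P0) -> P1. 2 ppages; refcounts: pp0:2 pp1:2
Op 2: write(P0, v0, 193). refcount(pp0)=2>1 -> COPY to pp2. 3 ppages; refcounts: pp0:1 pp1:2 pp2:1
Op 3: read(P1, v1) -> 18. No state change.
Op 4: read(P1, v0) -> 20. No state change.
Op 5: read(P1, v1) -> 18. No state change.
Op 6: write(P1, v1, 111). refcount(pp1)=2>1 -> COPY to pp3. 4 ppages; refcounts: pp0:1 pp1:1 pp2:1 pp3:1
Op 7: fork(P1) -> P2. 4 ppages; refcounts: pp0:2 pp1:1 pp2:1 pp3:2
Op 8: write(P0, v1, 169). refcount(pp1)=1 -> write in place. 4 ppages; refcounts: pp0:2 pp1:1 pp2:1 pp3:2
Op 9: fork(P0) -> P3. 4 ppages; refcounts: pp0:2 pp1:2 pp2:2 pp3:2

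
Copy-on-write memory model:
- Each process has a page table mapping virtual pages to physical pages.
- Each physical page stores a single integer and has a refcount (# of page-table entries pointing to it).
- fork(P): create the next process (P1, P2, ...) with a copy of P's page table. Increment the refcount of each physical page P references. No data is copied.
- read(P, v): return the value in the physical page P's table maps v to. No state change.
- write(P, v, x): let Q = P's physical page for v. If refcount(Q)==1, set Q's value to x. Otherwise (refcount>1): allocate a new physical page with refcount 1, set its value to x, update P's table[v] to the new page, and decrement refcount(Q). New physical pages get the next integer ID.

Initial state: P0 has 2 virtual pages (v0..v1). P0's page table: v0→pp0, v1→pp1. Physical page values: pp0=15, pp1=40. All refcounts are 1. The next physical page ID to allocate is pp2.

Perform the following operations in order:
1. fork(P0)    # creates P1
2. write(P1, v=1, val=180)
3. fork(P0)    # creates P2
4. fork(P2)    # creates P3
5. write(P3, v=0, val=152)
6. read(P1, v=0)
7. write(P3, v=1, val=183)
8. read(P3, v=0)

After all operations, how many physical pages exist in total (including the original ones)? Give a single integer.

Op 1: fork(P0) -> P1. 2 ppages; refcounts: pp0:2 pp1:2
Op 2: write(P1, v1, 180). refcount(pp1)=2>1 -> COPY to pp2. 3 ppages; refcounts: pp0:2 pp1:1 pp2:1
Op 3: fork(P0) -> P2. 3 ppages; refcounts: pp0:3 pp1:2 pp2:1
Op 4: fork(P2) -> P3. 3 ppages; refcounts: pp0:4 pp1:3 pp2:1
Op 5: write(P3, v0, 152). refcount(pp0)=4>1 -> COPY to pp3. 4 ppages; refcounts: pp0:3 pp1:3 pp2:1 pp3:1
Op 6: read(P1, v0) -> 15. No state change.
Op 7: write(P3, v1, 183). refcount(pp1)=3>1 -> COPY to pp4. 5 ppages; refcounts: pp0:3 pp1:2 pp2:1 pp3:1 pp4:1
Op 8: read(P3, v0) -> 152. No state change.

Answer: 5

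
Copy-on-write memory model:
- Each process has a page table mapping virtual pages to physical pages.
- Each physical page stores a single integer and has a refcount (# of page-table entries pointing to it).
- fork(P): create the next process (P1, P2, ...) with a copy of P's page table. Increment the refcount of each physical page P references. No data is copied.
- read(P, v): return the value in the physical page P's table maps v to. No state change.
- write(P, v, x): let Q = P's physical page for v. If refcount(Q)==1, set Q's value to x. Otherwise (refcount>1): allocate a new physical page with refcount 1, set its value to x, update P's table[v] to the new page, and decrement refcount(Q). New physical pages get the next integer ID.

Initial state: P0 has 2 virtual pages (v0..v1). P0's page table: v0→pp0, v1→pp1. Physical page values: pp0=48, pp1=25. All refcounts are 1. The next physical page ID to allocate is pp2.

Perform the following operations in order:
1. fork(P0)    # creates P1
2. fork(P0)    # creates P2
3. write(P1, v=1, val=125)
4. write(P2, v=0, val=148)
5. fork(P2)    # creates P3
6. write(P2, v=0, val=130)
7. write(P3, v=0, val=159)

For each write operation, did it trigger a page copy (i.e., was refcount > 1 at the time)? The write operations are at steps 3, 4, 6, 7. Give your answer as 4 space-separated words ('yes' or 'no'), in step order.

Op 1: fork(P0) -> P1. 2 ppages; refcounts: pp0:2 pp1:2
Op 2: fork(P0) -> P2. 2 ppages; refcounts: pp0:3 pp1:3
Op 3: write(P1, v1, 125). refcount(pp1)=3>1 -> COPY to pp2. 3 ppages; refcounts: pp0:3 pp1:2 pp2:1
Op 4: write(P2, v0, 148). refcount(pp0)=3>1 -> COPY to pp3. 4 ppages; refcounts: pp0:2 pp1:2 pp2:1 pp3:1
Op 5: fork(P2) -> P3. 4 ppages; refcounts: pp0:2 pp1:3 pp2:1 pp3:2
Op 6: write(P2, v0, 130). refcount(pp3)=2>1 -> COPY to pp4. 5 ppages; refcounts: pp0:2 pp1:3 pp2:1 pp3:1 pp4:1
Op 7: write(P3, v0, 159). refcount(pp3)=1 -> write in place. 5 ppages; refcounts: pp0:2 pp1:3 pp2:1 pp3:1 pp4:1

yes yes yes no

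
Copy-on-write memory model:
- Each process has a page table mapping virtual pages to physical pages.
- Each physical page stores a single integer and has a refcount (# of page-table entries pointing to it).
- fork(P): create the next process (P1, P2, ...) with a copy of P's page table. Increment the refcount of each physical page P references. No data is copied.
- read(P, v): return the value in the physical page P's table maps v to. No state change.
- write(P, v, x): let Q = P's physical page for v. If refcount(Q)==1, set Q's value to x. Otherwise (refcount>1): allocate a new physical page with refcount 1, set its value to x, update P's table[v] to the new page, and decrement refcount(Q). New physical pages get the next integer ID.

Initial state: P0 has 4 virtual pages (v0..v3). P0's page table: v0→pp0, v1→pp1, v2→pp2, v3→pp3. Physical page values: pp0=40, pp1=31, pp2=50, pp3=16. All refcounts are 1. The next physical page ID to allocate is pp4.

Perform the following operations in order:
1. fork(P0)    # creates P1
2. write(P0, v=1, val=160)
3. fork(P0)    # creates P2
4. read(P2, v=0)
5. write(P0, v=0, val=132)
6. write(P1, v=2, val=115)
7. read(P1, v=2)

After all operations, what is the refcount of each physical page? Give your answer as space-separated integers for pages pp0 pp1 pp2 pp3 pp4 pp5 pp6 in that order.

Op 1: fork(P0) -> P1. 4 ppages; refcounts: pp0:2 pp1:2 pp2:2 pp3:2
Op 2: write(P0, v1, 160). refcount(pp1)=2>1 -> COPY to pp4. 5 ppages; refcounts: pp0:2 pp1:1 pp2:2 pp3:2 pp4:1
Op 3: fork(P0) -> P2. 5 ppages; refcounts: pp0:3 pp1:1 pp2:3 pp3:3 pp4:2
Op 4: read(P2, v0) -> 40. No state change.
Op 5: write(P0, v0, 132). refcount(pp0)=3>1 -> COPY to pp5. 6 ppages; refcounts: pp0:2 pp1:1 pp2:3 pp3:3 pp4:2 pp5:1
Op 6: write(P1, v2, 115). refcount(pp2)=3>1 -> COPY to pp6. 7 ppages; refcounts: pp0:2 pp1:1 pp2:2 pp3:3 pp4:2 pp5:1 pp6:1
Op 7: read(P1, v2) -> 115. No state change.

Answer: 2 1 2 3 2 1 1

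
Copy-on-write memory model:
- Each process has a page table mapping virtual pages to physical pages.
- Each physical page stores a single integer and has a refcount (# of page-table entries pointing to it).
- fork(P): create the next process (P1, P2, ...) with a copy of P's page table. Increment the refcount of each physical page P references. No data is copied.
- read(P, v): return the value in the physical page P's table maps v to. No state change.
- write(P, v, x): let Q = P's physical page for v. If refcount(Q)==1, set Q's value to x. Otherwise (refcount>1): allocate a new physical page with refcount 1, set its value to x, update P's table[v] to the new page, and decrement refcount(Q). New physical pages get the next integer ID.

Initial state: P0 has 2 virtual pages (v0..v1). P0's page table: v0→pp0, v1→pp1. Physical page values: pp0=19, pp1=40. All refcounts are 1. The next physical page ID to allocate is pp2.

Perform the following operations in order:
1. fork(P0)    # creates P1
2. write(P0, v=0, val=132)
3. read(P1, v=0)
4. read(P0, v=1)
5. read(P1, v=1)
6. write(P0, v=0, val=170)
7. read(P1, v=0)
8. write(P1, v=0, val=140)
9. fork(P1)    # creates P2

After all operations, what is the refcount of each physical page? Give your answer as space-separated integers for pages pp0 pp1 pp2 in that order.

Op 1: fork(P0) -> P1. 2 ppages; refcounts: pp0:2 pp1:2
Op 2: write(P0, v0, 132). refcount(pp0)=2>1 -> COPY to pp2. 3 ppages; refcounts: pp0:1 pp1:2 pp2:1
Op 3: read(P1, v0) -> 19. No state change.
Op 4: read(P0, v1) -> 40. No state change.
Op 5: read(P1, v1) -> 40. No state change.
Op 6: write(P0, v0, 170). refcount(pp2)=1 -> write in place. 3 ppages; refcounts: pp0:1 pp1:2 pp2:1
Op 7: read(P1, v0) -> 19. No state change.
Op 8: write(P1, v0, 140). refcount(pp0)=1 -> write in place. 3 ppages; refcounts: pp0:1 pp1:2 pp2:1
Op 9: fork(P1) -> P2. 3 ppages; refcounts: pp0:2 pp1:3 pp2:1

Answer: 2 3 1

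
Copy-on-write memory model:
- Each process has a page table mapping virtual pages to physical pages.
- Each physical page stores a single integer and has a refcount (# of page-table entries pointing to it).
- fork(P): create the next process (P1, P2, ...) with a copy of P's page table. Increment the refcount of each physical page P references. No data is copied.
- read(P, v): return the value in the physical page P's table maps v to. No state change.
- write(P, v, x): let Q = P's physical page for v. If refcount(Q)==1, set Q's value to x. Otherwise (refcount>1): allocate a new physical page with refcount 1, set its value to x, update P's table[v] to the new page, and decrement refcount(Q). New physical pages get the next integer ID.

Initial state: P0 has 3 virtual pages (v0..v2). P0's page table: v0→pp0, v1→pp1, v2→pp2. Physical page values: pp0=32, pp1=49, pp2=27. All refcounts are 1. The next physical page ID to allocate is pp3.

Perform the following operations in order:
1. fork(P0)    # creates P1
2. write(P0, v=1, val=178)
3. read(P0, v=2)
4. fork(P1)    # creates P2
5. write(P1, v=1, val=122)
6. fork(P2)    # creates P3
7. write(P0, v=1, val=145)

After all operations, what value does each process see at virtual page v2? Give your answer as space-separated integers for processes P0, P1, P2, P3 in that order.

Op 1: fork(P0) -> P1. 3 ppages; refcounts: pp0:2 pp1:2 pp2:2
Op 2: write(P0, v1, 178). refcount(pp1)=2>1 -> COPY to pp3. 4 ppages; refcounts: pp0:2 pp1:1 pp2:2 pp3:1
Op 3: read(P0, v2) -> 27. No state change.
Op 4: fork(P1) -> P2. 4 ppages; refcounts: pp0:3 pp1:2 pp2:3 pp3:1
Op 5: write(P1, v1, 122). refcount(pp1)=2>1 -> COPY to pp4. 5 ppages; refcounts: pp0:3 pp1:1 pp2:3 pp3:1 pp4:1
Op 6: fork(P2) -> P3. 5 ppages; refcounts: pp0:4 pp1:2 pp2:4 pp3:1 pp4:1
Op 7: write(P0, v1, 145). refcount(pp3)=1 -> write in place. 5 ppages; refcounts: pp0:4 pp1:2 pp2:4 pp3:1 pp4:1
P0: v2 -> pp2 = 27
P1: v2 -> pp2 = 27
P2: v2 -> pp2 = 27
P3: v2 -> pp2 = 27

Answer: 27 27 27 27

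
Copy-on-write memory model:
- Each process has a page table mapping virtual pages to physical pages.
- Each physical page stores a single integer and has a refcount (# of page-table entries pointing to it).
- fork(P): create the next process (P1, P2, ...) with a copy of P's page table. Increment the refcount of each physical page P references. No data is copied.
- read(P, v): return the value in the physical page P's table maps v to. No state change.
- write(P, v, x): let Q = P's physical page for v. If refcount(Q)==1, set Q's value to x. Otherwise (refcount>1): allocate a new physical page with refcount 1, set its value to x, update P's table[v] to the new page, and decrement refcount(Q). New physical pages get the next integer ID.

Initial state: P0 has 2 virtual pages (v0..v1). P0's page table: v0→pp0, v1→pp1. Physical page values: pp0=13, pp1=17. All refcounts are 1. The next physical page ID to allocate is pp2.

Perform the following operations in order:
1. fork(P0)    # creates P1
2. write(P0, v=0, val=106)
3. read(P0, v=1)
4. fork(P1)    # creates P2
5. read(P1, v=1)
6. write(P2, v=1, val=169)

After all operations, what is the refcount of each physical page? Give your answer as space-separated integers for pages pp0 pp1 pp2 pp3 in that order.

Answer: 2 2 1 1

Derivation:
Op 1: fork(P0) -> P1. 2 ppages; refcounts: pp0:2 pp1:2
Op 2: write(P0, v0, 106). refcount(pp0)=2>1 -> COPY to pp2. 3 ppages; refcounts: pp0:1 pp1:2 pp2:1
Op 3: read(P0, v1) -> 17. No state change.
Op 4: fork(P1) -> P2. 3 ppages; refcounts: pp0:2 pp1:3 pp2:1
Op 5: read(P1, v1) -> 17. No state change.
Op 6: write(P2, v1, 169). refcount(pp1)=3>1 -> COPY to pp3. 4 ppages; refcounts: pp0:2 pp1:2 pp2:1 pp3:1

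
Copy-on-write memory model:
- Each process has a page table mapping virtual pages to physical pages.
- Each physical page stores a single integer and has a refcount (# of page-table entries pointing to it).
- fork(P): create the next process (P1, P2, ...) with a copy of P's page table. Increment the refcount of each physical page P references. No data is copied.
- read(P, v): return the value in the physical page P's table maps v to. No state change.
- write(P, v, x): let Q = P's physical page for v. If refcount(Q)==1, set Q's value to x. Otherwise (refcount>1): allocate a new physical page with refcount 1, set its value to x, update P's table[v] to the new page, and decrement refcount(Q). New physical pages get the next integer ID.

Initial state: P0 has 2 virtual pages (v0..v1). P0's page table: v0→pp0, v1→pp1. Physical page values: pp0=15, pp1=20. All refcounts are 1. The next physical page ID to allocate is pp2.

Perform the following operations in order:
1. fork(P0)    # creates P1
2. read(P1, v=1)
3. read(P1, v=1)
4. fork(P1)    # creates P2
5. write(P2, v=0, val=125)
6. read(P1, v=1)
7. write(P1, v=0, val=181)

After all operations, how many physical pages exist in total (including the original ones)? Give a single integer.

Answer: 4

Derivation:
Op 1: fork(P0) -> P1. 2 ppages; refcounts: pp0:2 pp1:2
Op 2: read(P1, v1) -> 20. No state change.
Op 3: read(P1, v1) -> 20. No state change.
Op 4: fork(P1) -> P2. 2 ppages; refcounts: pp0:3 pp1:3
Op 5: write(P2, v0, 125). refcount(pp0)=3>1 -> COPY to pp2. 3 ppages; refcounts: pp0:2 pp1:3 pp2:1
Op 6: read(P1, v1) -> 20. No state change.
Op 7: write(P1, v0, 181). refcount(pp0)=2>1 -> COPY to pp3. 4 ppages; refcounts: pp0:1 pp1:3 pp2:1 pp3:1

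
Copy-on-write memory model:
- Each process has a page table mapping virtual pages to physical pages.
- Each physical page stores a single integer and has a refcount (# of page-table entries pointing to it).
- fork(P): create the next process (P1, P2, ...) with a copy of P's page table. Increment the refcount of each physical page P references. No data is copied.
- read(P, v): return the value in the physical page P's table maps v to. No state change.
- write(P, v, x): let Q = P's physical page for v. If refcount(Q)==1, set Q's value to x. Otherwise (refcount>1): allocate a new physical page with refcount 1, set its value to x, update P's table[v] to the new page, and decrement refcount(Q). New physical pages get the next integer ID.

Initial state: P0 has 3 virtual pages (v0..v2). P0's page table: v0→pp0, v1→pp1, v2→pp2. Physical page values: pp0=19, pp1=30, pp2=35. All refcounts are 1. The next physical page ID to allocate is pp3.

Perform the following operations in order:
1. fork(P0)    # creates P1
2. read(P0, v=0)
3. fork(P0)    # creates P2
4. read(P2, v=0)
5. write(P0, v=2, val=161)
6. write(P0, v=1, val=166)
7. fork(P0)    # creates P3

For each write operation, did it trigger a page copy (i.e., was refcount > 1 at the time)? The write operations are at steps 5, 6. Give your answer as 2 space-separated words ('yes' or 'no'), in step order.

Op 1: fork(P0) -> P1. 3 ppages; refcounts: pp0:2 pp1:2 pp2:2
Op 2: read(P0, v0) -> 19. No state change.
Op 3: fork(P0) -> P2. 3 ppages; refcounts: pp0:3 pp1:3 pp2:3
Op 4: read(P2, v0) -> 19. No state change.
Op 5: write(P0, v2, 161). refcount(pp2)=3>1 -> COPY to pp3. 4 ppages; refcounts: pp0:3 pp1:3 pp2:2 pp3:1
Op 6: write(P0, v1, 166). refcount(pp1)=3>1 -> COPY to pp4. 5 ppages; refcounts: pp0:3 pp1:2 pp2:2 pp3:1 pp4:1
Op 7: fork(P0) -> P3. 5 ppages; refcounts: pp0:4 pp1:2 pp2:2 pp3:2 pp4:2

yes yes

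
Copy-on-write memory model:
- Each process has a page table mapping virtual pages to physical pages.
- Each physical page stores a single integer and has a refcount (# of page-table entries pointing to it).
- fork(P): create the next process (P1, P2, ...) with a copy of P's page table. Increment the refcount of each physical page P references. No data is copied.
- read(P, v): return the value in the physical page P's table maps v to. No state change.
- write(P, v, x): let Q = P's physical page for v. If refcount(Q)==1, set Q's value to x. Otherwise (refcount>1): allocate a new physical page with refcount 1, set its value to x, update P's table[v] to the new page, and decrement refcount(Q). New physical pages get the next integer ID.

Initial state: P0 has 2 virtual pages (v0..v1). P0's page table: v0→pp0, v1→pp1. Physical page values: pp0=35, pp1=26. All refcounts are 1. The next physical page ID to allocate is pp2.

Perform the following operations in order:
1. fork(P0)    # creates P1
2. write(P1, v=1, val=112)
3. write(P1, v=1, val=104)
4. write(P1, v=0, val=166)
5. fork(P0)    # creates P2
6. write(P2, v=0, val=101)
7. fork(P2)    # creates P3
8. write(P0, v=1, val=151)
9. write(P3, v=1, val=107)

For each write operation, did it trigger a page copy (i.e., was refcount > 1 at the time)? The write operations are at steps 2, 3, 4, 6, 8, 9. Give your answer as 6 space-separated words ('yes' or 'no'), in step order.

Op 1: fork(P0) -> P1. 2 ppages; refcounts: pp0:2 pp1:2
Op 2: write(P1, v1, 112). refcount(pp1)=2>1 -> COPY to pp2. 3 ppages; refcounts: pp0:2 pp1:1 pp2:1
Op 3: write(P1, v1, 104). refcount(pp2)=1 -> write in place. 3 ppages; refcounts: pp0:2 pp1:1 pp2:1
Op 4: write(P1, v0, 166). refcount(pp0)=2>1 -> COPY to pp3. 4 ppages; refcounts: pp0:1 pp1:1 pp2:1 pp3:1
Op 5: fork(P0) -> P2. 4 ppages; refcounts: pp0:2 pp1:2 pp2:1 pp3:1
Op 6: write(P2, v0, 101). refcount(pp0)=2>1 -> COPY to pp4. 5 ppages; refcounts: pp0:1 pp1:2 pp2:1 pp3:1 pp4:1
Op 7: fork(P2) -> P3. 5 ppages; refcounts: pp0:1 pp1:3 pp2:1 pp3:1 pp4:2
Op 8: write(P0, v1, 151). refcount(pp1)=3>1 -> COPY to pp5. 6 ppages; refcounts: pp0:1 pp1:2 pp2:1 pp3:1 pp4:2 pp5:1
Op 9: write(P3, v1, 107). refcount(pp1)=2>1 -> COPY to pp6. 7 ppages; refcounts: pp0:1 pp1:1 pp2:1 pp3:1 pp4:2 pp5:1 pp6:1

yes no yes yes yes yes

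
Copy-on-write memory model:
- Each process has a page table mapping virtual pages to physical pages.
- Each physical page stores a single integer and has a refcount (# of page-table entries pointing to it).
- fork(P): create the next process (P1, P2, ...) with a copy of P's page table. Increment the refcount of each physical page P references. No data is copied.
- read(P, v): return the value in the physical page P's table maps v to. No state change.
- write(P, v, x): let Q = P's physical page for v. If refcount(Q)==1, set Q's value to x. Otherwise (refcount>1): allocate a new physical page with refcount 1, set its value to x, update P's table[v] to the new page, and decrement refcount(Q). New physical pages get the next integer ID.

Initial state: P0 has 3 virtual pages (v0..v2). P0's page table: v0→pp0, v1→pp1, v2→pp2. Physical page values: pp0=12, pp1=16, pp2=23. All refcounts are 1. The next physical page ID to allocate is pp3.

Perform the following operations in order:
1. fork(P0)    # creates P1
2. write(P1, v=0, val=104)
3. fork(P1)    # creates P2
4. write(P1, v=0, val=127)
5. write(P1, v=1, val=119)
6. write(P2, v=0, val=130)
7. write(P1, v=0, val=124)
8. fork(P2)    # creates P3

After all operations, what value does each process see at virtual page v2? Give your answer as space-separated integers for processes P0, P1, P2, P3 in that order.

Op 1: fork(P0) -> P1. 3 ppages; refcounts: pp0:2 pp1:2 pp2:2
Op 2: write(P1, v0, 104). refcount(pp0)=2>1 -> COPY to pp3. 4 ppages; refcounts: pp0:1 pp1:2 pp2:2 pp3:1
Op 3: fork(P1) -> P2. 4 ppages; refcounts: pp0:1 pp1:3 pp2:3 pp3:2
Op 4: write(P1, v0, 127). refcount(pp3)=2>1 -> COPY to pp4. 5 ppages; refcounts: pp0:1 pp1:3 pp2:3 pp3:1 pp4:1
Op 5: write(P1, v1, 119). refcount(pp1)=3>1 -> COPY to pp5. 6 ppages; refcounts: pp0:1 pp1:2 pp2:3 pp3:1 pp4:1 pp5:1
Op 6: write(P2, v0, 130). refcount(pp3)=1 -> write in place. 6 ppages; refcounts: pp0:1 pp1:2 pp2:3 pp3:1 pp4:1 pp5:1
Op 7: write(P1, v0, 124). refcount(pp4)=1 -> write in place. 6 ppages; refcounts: pp0:1 pp1:2 pp2:3 pp3:1 pp4:1 pp5:1
Op 8: fork(P2) -> P3. 6 ppages; refcounts: pp0:1 pp1:3 pp2:4 pp3:2 pp4:1 pp5:1
P0: v2 -> pp2 = 23
P1: v2 -> pp2 = 23
P2: v2 -> pp2 = 23
P3: v2 -> pp2 = 23

Answer: 23 23 23 23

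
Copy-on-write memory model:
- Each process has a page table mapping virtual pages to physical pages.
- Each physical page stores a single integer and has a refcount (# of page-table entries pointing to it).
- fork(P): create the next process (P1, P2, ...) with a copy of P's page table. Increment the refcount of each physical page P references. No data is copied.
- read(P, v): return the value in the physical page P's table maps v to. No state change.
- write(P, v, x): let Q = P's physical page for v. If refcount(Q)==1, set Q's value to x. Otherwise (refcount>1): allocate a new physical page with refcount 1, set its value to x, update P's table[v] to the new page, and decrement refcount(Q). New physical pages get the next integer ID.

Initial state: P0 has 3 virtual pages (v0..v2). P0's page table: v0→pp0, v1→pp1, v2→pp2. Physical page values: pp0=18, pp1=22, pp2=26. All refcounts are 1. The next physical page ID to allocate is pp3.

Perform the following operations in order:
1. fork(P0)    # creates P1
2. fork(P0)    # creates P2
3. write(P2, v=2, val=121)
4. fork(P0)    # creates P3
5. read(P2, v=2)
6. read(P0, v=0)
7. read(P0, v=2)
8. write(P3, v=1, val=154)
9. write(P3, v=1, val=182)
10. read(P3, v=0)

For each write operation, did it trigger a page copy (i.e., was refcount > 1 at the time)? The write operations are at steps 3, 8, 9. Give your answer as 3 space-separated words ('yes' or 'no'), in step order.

Op 1: fork(P0) -> P1. 3 ppages; refcounts: pp0:2 pp1:2 pp2:2
Op 2: fork(P0) -> P2. 3 ppages; refcounts: pp0:3 pp1:3 pp2:3
Op 3: write(P2, v2, 121). refcount(pp2)=3>1 -> COPY to pp3. 4 ppages; refcounts: pp0:3 pp1:3 pp2:2 pp3:1
Op 4: fork(P0) -> P3. 4 ppages; refcounts: pp0:4 pp1:4 pp2:3 pp3:1
Op 5: read(P2, v2) -> 121. No state change.
Op 6: read(P0, v0) -> 18. No state change.
Op 7: read(P0, v2) -> 26. No state change.
Op 8: write(P3, v1, 154). refcount(pp1)=4>1 -> COPY to pp4. 5 ppages; refcounts: pp0:4 pp1:3 pp2:3 pp3:1 pp4:1
Op 9: write(P3, v1, 182). refcount(pp4)=1 -> write in place. 5 ppages; refcounts: pp0:4 pp1:3 pp2:3 pp3:1 pp4:1
Op 10: read(P3, v0) -> 18. No state change.

yes yes no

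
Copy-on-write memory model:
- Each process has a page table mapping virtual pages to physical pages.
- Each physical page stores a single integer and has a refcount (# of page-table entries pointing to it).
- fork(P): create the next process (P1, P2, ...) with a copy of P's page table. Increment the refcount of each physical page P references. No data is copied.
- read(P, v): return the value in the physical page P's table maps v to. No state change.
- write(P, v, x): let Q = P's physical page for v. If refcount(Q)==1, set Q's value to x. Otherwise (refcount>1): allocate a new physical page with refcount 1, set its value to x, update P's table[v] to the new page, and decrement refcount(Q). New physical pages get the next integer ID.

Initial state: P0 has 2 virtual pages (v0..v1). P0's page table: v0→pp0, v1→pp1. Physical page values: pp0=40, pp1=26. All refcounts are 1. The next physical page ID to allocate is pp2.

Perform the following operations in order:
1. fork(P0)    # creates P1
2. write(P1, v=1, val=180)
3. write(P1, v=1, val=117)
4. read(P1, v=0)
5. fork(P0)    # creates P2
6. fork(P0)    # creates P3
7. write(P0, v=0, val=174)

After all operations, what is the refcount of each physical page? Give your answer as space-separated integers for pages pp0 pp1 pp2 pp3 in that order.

Answer: 3 3 1 1

Derivation:
Op 1: fork(P0) -> P1. 2 ppages; refcounts: pp0:2 pp1:2
Op 2: write(P1, v1, 180). refcount(pp1)=2>1 -> COPY to pp2. 3 ppages; refcounts: pp0:2 pp1:1 pp2:1
Op 3: write(P1, v1, 117). refcount(pp2)=1 -> write in place. 3 ppages; refcounts: pp0:2 pp1:1 pp2:1
Op 4: read(P1, v0) -> 40. No state change.
Op 5: fork(P0) -> P2. 3 ppages; refcounts: pp0:3 pp1:2 pp2:1
Op 6: fork(P0) -> P3. 3 ppages; refcounts: pp0:4 pp1:3 pp2:1
Op 7: write(P0, v0, 174). refcount(pp0)=4>1 -> COPY to pp3. 4 ppages; refcounts: pp0:3 pp1:3 pp2:1 pp3:1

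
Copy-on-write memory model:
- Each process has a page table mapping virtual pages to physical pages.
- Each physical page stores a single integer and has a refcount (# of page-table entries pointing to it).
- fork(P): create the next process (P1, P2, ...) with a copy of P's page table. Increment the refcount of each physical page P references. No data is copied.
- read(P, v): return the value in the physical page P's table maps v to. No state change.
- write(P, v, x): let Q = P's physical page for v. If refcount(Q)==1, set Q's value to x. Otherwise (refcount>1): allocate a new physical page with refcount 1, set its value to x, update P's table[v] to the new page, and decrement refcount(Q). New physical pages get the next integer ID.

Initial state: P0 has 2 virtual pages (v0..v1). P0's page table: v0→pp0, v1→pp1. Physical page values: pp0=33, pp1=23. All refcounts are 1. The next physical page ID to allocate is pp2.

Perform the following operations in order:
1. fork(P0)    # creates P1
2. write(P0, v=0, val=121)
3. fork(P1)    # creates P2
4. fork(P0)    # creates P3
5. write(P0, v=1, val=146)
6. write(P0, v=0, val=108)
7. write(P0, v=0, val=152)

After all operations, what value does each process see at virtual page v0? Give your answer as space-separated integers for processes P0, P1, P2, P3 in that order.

Answer: 152 33 33 121

Derivation:
Op 1: fork(P0) -> P1. 2 ppages; refcounts: pp0:2 pp1:2
Op 2: write(P0, v0, 121). refcount(pp0)=2>1 -> COPY to pp2. 3 ppages; refcounts: pp0:1 pp1:2 pp2:1
Op 3: fork(P1) -> P2. 3 ppages; refcounts: pp0:2 pp1:3 pp2:1
Op 4: fork(P0) -> P3. 3 ppages; refcounts: pp0:2 pp1:4 pp2:2
Op 5: write(P0, v1, 146). refcount(pp1)=4>1 -> COPY to pp3. 4 ppages; refcounts: pp0:2 pp1:3 pp2:2 pp3:1
Op 6: write(P0, v0, 108). refcount(pp2)=2>1 -> COPY to pp4. 5 ppages; refcounts: pp0:2 pp1:3 pp2:1 pp3:1 pp4:1
Op 7: write(P0, v0, 152). refcount(pp4)=1 -> write in place. 5 ppages; refcounts: pp0:2 pp1:3 pp2:1 pp3:1 pp4:1
P0: v0 -> pp4 = 152
P1: v0 -> pp0 = 33
P2: v0 -> pp0 = 33
P3: v0 -> pp2 = 121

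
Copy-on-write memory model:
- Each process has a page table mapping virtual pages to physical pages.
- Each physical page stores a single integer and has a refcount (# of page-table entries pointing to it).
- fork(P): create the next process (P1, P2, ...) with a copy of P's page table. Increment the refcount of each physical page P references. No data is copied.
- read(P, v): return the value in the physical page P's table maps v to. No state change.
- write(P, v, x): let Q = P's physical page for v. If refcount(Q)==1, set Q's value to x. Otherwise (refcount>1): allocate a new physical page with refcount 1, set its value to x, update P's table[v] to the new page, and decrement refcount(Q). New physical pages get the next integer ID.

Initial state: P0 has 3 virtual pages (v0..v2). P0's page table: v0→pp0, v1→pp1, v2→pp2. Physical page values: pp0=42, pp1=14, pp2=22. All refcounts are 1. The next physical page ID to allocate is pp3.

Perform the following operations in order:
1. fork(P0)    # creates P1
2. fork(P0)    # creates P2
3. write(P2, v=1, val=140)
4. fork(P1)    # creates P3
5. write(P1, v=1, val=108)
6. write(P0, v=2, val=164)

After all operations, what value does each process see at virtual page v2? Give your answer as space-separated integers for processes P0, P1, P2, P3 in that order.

Op 1: fork(P0) -> P1. 3 ppages; refcounts: pp0:2 pp1:2 pp2:2
Op 2: fork(P0) -> P2. 3 ppages; refcounts: pp0:3 pp1:3 pp2:3
Op 3: write(P2, v1, 140). refcount(pp1)=3>1 -> COPY to pp3. 4 ppages; refcounts: pp0:3 pp1:2 pp2:3 pp3:1
Op 4: fork(P1) -> P3. 4 ppages; refcounts: pp0:4 pp1:3 pp2:4 pp3:1
Op 5: write(P1, v1, 108). refcount(pp1)=3>1 -> COPY to pp4. 5 ppages; refcounts: pp0:4 pp1:2 pp2:4 pp3:1 pp4:1
Op 6: write(P0, v2, 164). refcount(pp2)=4>1 -> COPY to pp5. 6 ppages; refcounts: pp0:4 pp1:2 pp2:3 pp3:1 pp4:1 pp5:1
P0: v2 -> pp5 = 164
P1: v2 -> pp2 = 22
P2: v2 -> pp2 = 22
P3: v2 -> pp2 = 22

Answer: 164 22 22 22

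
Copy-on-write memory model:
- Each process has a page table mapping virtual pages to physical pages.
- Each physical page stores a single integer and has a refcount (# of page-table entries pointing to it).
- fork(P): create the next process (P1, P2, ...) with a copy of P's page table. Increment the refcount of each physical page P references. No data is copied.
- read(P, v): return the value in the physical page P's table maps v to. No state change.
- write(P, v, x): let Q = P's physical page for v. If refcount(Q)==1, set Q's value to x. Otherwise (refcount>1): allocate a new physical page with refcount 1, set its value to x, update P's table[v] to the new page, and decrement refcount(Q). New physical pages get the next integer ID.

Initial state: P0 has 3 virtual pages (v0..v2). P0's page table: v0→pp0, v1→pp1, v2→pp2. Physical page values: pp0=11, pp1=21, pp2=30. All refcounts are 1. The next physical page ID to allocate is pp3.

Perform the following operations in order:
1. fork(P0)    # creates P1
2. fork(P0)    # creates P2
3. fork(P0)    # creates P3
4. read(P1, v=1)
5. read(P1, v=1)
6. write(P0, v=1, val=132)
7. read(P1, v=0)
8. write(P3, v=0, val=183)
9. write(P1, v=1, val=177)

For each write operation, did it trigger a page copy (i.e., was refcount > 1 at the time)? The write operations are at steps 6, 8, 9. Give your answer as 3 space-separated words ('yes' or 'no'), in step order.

Op 1: fork(P0) -> P1. 3 ppages; refcounts: pp0:2 pp1:2 pp2:2
Op 2: fork(P0) -> P2. 3 ppages; refcounts: pp0:3 pp1:3 pp2:3
Op 3: fork(P0) -> P3. 3 ppages; refcounts: pp0:4 pp1:4 pp2:4
Op 4: read(P1, v1) -> 21. No state change.
Op 5: read(P1, v1) -> 21. No state change.
Op 6: write(P0, v1, 132). refcount(pp1)=4>1 -> COPY to pp3. 4 ppages; refcounts: pp0:4 pp1:3 pp2:4 pp3:1
Op 7: read(P1, v0) -> 11. No state change.
Op 8: write(P3, v0, 183). refcount(pp0)=4>1 -> COPY to pp4. 5 ppages; refcounts: pp0:3 pp1:3 pp2:4 pp3:1 pp4:1
Op 9: write(P1, v1, 177). refcount(pp1)=3>1 -> COPY to pp5. 6 ppages; refcounts: pp0:3 pp1:2 pp2:4 pp3:1 pp4:1 pp5:1

yes yes yes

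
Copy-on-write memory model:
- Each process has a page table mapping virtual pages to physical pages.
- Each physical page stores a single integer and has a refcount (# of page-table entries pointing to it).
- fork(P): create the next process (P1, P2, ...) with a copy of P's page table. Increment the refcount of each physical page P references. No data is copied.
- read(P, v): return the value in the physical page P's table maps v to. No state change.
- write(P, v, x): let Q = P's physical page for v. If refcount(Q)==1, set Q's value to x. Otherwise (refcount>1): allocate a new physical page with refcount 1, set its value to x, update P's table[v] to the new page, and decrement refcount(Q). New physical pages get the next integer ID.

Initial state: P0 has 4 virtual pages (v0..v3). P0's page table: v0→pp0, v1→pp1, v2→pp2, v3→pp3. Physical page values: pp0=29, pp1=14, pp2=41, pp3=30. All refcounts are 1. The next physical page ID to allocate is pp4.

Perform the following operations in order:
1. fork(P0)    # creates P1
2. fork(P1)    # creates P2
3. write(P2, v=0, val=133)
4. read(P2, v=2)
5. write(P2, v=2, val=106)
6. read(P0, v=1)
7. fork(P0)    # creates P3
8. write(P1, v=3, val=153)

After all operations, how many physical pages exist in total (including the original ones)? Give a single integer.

Answer: 7

Derivation:
Op 1: fork(P0) -> P1. 4 ppages; refcounts: pp0:2 pp1:2 pp2:2 pp3:2
Op 2: fork(P1) -> P2. 4 ppages; refcounts: pp0:3 pp1:3 pp2:3 pp3:3
Op 3: write(P2, v0, 133). refcount(pp0)=3>1 -> COPY to pp4. 5 ppages; refcounts: pp0:2 pp1:3 pp2:3 pp3:3 pp4:1
Op 4: read(P2, v2) -> 41. No state change.
Op 5: write(P2, v2, 106). refcount(pp2)=3>1 -> COPY to pp5. 6 ppages; refcounts: pp0:2 pp1:3 pp2:2 pp3:3 pp4:1 pp5:1
Op 6: read(P0, v1) -> 14. No state change.
Op 7: fork(P0) -> P3. 6 ppages; refcounts: pp0:3 pp1:4 pp2:3 pp3:4 pp4:1 pp5:1
Op 8: write(P1, v3, 153). refcount(pp3)=4>1 -> COPY to pp6. 7 ppages; refcounts: pp0:3 pp1:4 pp2:3 pp3:3 pp4:1 pp5:1 pp6:1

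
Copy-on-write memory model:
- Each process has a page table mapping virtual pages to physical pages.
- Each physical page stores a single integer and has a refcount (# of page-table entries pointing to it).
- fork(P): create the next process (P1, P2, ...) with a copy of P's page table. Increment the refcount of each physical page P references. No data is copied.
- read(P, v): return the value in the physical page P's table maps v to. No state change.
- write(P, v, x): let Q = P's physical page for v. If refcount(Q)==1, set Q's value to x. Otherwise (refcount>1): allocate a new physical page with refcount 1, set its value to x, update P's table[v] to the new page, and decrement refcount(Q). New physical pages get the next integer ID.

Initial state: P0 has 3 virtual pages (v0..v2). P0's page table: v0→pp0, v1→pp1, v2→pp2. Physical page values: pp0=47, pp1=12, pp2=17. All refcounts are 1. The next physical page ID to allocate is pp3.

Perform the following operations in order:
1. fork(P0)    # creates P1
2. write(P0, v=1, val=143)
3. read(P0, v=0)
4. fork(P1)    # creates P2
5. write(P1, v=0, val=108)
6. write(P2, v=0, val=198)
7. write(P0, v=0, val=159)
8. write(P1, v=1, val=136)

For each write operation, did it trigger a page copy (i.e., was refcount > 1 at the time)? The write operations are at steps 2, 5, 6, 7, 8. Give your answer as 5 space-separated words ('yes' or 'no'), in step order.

Op 1: fork(P0) -> P1. 3 ppages; refcounts: pp0:2 pp1:2 pp2:2
Op 2: write(P0, v1, 143). refcount(pp1)=2>1 -> COPY to pp3. 4 ppages; refcounts: pp0:2 pp1:1 pp2:2 pp3:1
Op 3: read(P0, v0) -> 47. No state change.
Op 4: fork(P1) -> P2. 4 ppages; refcounts: pp0:3 pp1:2 pp2:3 pp3:1
Op 5: write(P1, v0, 108). refcount(pp0)=3>1 -> COPY to pp4. 5 ppages; refcounts: pp0:2 pp1:2 pp2:3 pp3:1 pp4:1
Op 6: write(P2, v0, 198). refcount(pp0)=2>1 -> COPY to pp5. 6 ppages; refcounts: pp0:1 pp1:2 pp2:3 pp3:1 pp4:1 pp5:1
Op 7: write(P0, v0, 159). refcount(pp0)=1 -> write in place. 6 ppages; refcounts: pp0:1 pp1:2 pp2:3 pp3:1 pp4:1 pp5:1
Op 8: write(P1, v1, 136). refcount(pp1)=2>1 -> COPY to pp6. 7 ppages; refcounts: pp0:1 pp1:1 pp2:3 pp3:1 pp4:1 pp5:1 pp6:1

yes yes yes no yes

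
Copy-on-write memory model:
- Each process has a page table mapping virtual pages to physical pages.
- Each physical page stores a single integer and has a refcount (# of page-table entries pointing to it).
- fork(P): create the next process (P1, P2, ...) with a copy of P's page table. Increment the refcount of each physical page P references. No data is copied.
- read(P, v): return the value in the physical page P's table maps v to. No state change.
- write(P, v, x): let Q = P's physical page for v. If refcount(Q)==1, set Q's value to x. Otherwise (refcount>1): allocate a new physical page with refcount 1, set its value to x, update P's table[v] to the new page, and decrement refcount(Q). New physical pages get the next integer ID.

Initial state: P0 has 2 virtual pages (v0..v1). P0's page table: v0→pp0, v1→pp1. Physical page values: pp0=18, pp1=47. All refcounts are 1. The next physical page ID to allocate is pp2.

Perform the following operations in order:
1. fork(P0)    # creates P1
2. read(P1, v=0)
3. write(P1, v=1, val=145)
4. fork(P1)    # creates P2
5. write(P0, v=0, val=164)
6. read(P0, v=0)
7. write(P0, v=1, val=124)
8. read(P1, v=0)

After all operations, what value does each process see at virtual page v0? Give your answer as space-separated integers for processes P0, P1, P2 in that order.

Answer: 164 18 18

Derivation:
Op 1: fork(P0) -> P1. 2 ppages; refcounts: pp0:2 pp1:2
Op 2: read(P1, v0) -> 18. No state change.
Op 3: write(P1, v1, 145). refcount(pp1)=2>1 -> COPY to pp2. 3 ppages; refcounts: pp0:2 pp1:1 pp2:1
Op 4: fork(P1) -> P2. 3 ppages; refcounts: pp0:3 pp1:1 pp2:2
Op 5: write(P0, v0, 164). refcount(pp0)=3>1 -> COPY to pp3. 4 ppages; refcounts: pp0:2 pp1:1 pp2:2 pp3:1
Op 6: read(P0, v0) -> 164. No state change.
Op 7: write(P0, v1, 124). refcount(pp1)=1 -> write in place. 4 ppages; refcounts: pp0:2 pp1:1 pp2:2 pp3:1
Op 8: read(P1, v0) -> 18. No state change.
P0: v0 -> pp3 = 164
P1: v0 -> pp0 = 18
P2: v0 -> pp0 = 18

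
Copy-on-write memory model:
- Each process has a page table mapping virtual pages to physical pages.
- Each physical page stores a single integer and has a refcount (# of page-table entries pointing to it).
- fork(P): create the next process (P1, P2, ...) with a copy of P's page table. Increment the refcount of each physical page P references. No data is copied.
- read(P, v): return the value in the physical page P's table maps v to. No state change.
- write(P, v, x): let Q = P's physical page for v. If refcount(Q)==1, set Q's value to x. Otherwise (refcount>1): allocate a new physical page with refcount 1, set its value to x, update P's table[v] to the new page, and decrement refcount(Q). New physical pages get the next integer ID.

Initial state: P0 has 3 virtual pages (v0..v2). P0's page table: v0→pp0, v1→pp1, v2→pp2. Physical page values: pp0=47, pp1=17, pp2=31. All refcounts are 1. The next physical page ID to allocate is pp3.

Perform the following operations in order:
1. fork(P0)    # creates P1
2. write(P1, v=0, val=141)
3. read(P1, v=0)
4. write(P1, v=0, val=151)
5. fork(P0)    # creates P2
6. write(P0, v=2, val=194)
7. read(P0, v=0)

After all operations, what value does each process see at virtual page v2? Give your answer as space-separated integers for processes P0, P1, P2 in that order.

Op 1: fork(P0) -> P1. 3 ppages; refcounts: pp0:2 pp1:2 pp2:2
Op 2: write(P1, v0, 141). refcount(pp0)=2>1 -> COPY to pp3. 4 ppages; refcounts: pp0:1 pp1:2 pp2:2 pp3:1
Op 3: read(P1, v0) -> 141. No state change.
Op 4: write(P1, v0, 151). refcount(pp3)=1 -> write in place. 4 ppages; refcounts: pp0:1 pp1:2 pp2:2 pp3:1
Op 5: fork(P0) -> P2. 4 ppages; refcounts: pp0:2 pp1:3 pp2:3 pp3:1
Op 6: write(P0, v2, 194). refcount(pp2)=3>1 -> COPY to pp4. 5 ppages; refcounts: pp0:2 pp1:3 pp2:2 pp3:1 pp4:1
Op 7: read(P0, v0) -> 47. No state change.
P0: v2 -> pp4 = 194
P1: v2 -> pp2 = 31
P2: v2 -> pp2 = 31

Answer: 194 31 31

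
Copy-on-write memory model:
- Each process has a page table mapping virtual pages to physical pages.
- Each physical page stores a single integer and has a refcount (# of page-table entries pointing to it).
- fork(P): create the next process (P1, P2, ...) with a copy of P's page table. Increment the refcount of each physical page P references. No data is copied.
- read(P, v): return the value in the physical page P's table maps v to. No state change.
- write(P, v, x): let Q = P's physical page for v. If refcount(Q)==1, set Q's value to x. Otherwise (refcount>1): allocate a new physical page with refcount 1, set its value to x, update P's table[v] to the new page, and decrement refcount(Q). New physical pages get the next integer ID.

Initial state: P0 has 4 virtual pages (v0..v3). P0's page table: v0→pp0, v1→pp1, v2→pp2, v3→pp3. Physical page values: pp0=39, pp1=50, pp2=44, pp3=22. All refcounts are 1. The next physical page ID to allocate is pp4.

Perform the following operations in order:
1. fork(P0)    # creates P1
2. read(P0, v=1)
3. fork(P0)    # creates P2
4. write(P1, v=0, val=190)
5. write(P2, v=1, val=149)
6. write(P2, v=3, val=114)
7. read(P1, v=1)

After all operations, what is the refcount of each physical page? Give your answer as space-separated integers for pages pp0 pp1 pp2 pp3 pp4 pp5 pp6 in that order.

Answer: 2 2 3 2 1 1 1

Derivation:
Op 1: fork(P0) -> P1. 4 ppages; refcounts: pp0:2 pp1:2 pp2:2 pp3:2
Op 2: read(P0, v1) -> 50. No state change.
Op 3: fork(P0) -> P2. 4 ppages; refcounts: pp0:3 pp1:3 pp2:3 pp3:3
Op 4: write(P1, v0, 190). refcount(pp0)=3>1 -> COPY to pp4. 5 ppages; refcounts: pp0:2 pp1:3 pp2:3 pp3:3 pp4:1
Op 5: write(P2, v1, 149). refcount(pp1)=3>1 -> COPY to pp5. 6 ppages; refcounts: pp0:2 pp1:2 pp2:3 pp3:3 pp4:1 pp5:1
Op 6: write(P2, v3, 114). refcount(pp3)=3>1 -> COPY to pp6. 7 ppages; refcounts: pp0:2 pp1:2 pp2:3 pp3:2 pp4:1 pp5:1 pp6:1
Op 7: read(P1, v1) -> 50. No state change.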